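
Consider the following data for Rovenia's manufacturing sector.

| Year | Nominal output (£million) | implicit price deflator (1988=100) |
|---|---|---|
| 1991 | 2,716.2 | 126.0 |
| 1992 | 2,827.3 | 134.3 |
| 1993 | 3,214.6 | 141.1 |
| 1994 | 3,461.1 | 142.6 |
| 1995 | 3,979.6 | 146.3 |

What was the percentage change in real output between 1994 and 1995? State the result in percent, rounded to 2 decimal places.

Real output 1994 = 3461.1/1.426 = 2427.14.
Real output 1995 = 3979.6/1.463 = 2720.16.
Change = 2720.16/2427.14 − 1 = 0.1207.

12.07%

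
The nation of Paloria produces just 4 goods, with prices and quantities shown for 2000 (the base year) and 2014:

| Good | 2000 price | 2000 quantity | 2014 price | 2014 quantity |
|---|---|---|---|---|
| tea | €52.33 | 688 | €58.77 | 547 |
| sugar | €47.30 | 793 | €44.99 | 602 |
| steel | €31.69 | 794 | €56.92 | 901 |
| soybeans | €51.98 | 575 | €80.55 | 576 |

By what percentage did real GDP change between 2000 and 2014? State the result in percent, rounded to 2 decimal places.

-10.09%

Real GDP 2000 = Nominal GDP 2000 = 52.33·688 + 47.30·793 + 31.69·794 + 51.98·575 = 128562.30.
Real GDP 2014 (at 2000 prices) = 52.33·547 + 47.30·602 + 31.69·901 + 51.98·576 = 115592.28.
Real growth = 115592.28/128562.30 − 1 = -0.1009.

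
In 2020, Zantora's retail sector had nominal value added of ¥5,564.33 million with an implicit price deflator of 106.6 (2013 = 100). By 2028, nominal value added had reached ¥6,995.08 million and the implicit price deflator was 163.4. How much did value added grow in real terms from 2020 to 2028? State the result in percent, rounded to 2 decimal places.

-17.99%

Deflate each year: 2020 → 5564.33/1.066 = 5219.82; 2028 → 6995.08/1.634 = 4280.95.
So real value added changed by 4280.95/5219.82 − 1 = -0.1799, i.e. -17.99%.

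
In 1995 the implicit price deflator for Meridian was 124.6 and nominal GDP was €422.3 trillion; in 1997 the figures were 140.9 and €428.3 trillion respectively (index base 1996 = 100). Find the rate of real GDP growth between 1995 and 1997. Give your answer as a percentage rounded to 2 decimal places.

Real GDP 1995 = 422.3 / 1.246 = 338.92.
Real GDP 1997 = 428.3 / 1.409 = 303.97.
Real growth = 303.97 / 338.92 − 1 = -0.1031.

-10.31%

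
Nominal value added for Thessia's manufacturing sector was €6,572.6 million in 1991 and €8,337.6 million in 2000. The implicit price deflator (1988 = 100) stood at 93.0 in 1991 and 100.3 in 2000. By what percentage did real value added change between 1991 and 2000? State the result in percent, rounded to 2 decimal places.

Real value added 1991 = 6572.6 / 0.930 = 7067.31.
Real value added 2000 = 8337.6 / 1.003 = 8312.66.
Real growth = 8312.66 / 7067.31 − 1 = 0.1762.

17.62%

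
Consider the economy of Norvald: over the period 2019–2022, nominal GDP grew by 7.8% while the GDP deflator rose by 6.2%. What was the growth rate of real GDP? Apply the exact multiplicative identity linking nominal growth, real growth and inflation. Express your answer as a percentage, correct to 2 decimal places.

(1 + g_nom) = (1 + g_real)(1 + π), so g_real = 1.0780 / 1.0620 − 1 = 0.01507.

1.51%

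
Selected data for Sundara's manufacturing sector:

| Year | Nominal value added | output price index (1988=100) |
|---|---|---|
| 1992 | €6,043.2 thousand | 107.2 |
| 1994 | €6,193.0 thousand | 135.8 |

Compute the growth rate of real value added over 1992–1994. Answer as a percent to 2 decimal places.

Real value added 1992 = 6043.2 / 1.072 = 5637.31.
Real value added 1994 = 6193.0 / 1.358 = 4560.38.
Real growth = 4560.38 / 5637.31 − 1 = -0.1910.

-19.10%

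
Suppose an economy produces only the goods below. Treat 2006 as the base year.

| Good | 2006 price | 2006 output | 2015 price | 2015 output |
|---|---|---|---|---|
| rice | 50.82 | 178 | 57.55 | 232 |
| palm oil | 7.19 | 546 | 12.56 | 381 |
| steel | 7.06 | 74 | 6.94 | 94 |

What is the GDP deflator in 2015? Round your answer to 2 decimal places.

123.67

Nominal GDP 2015 = 57.55·232 + 12.56·381 + 6.94·94 = 18789.32.
Real GDP 2015 (at 2006 prices) = 50.82·232 + 7.19·381 + 7.06·94 = 15193.27.
Deflator = Nominal/Real × 100 = 18789.32/15193.27 × 100 = 123.669.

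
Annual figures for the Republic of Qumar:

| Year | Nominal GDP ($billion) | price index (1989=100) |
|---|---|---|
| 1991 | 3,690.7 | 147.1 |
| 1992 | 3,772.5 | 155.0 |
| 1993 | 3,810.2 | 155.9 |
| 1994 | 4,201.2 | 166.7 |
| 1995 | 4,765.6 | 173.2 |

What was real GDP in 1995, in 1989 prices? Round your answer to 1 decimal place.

Real GDP 1995 = 4765.6 / 1.732 = 2751.50.

$2,751.5 billion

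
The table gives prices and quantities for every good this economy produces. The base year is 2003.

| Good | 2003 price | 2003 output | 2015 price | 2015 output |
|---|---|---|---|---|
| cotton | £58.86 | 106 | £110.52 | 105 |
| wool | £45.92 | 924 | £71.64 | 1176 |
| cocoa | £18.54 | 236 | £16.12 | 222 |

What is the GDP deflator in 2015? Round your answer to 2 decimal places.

154.64

Nominal GDP 2015 = 110.52·105 + 71.64·1176 + 16.12·222 = 99431.88.
Real GDP 2015 (at 2003 prices) = 58.86·105 + 45.92·1176 + 18.54·222 = 64298.10.
Deflator = Nominal/Real × 100 = 99431.88/64298.10 × 100 = 154.642.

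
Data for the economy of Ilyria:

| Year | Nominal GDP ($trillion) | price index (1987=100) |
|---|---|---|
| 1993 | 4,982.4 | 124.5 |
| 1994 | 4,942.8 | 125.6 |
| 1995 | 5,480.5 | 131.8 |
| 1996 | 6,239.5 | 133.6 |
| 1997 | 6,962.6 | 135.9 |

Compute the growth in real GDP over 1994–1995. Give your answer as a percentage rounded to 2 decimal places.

Real GDP 1994 = 4942.8/1.256 = 3935.35.
Real GDP 1995 = 5480.5/1.318 = 4158.19.
Change = 4158.19/3935.35 − 1 = 0.0566.

5.66%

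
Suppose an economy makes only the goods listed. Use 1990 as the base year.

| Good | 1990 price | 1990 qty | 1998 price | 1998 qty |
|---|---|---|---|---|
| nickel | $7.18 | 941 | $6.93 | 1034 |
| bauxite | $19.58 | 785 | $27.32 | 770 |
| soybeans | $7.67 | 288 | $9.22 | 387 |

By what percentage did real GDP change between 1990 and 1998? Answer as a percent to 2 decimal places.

Real GDP 1990 = Nominal GDP 1990 = 7.18·941 + 19.58·785 + 7.67·288 = 24335.64.
Real GDP 1998 (at 1990 prices) = 7.18·1034 + 19.58·770 + 7.67·387 = 25469.01.
Real growth = 25469.01/24335.64 − 1 = 0.0466.

4.66%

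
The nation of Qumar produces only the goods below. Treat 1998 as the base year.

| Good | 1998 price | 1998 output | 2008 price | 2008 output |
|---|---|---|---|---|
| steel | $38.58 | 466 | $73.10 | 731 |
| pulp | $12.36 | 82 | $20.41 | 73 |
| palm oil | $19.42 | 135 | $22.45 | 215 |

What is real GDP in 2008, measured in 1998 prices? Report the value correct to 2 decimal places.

Real GDP 2008 = Σ (p_1998 × q_2008) = 38.58·731 + 12.36·73 + 19.42·215 = 33279.56.

$33279.56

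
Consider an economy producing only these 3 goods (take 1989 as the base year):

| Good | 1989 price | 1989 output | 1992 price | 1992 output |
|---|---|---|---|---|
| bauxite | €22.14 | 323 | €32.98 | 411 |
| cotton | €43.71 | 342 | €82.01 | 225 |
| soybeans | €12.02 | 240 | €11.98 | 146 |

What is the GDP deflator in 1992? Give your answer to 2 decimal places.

Nominal GDP 1992 = 32.98·411 + 82.01·225 + 11.98·146 = 33756.11.
Real GDP 1992 (at 1989 prices) = 22.14·411 + 43.71·225 + 12.02·146 = 20689.21.
Deflator = Nominal/Real × 100 = 33756.11/20689.21 × 100 = 163.158.

163.16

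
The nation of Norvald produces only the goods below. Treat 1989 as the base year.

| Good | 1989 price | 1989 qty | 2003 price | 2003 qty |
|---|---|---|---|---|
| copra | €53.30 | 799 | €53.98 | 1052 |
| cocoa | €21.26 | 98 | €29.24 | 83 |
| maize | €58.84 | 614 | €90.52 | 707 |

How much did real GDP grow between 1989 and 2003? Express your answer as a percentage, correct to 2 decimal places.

Real GDP 1989 = Nominal GDP 1989 = 53.30·799 + 21.26·98 + 58.84·614 = 80797.94.
Real GDP 2003 (at 1989 prices) = 53.30·1052 + 21.26·83 + 58.84·707 = 99436.06.
Real growth = 99436.06/80797.94 − 1 = 0.2307.

23.07%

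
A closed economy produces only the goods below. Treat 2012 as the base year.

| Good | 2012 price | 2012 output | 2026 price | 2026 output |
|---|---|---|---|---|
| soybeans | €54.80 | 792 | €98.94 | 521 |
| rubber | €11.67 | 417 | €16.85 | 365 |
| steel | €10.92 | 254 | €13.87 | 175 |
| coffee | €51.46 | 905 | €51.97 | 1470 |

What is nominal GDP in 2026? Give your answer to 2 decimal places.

€136521.14

Nominal GDP 2026 = Σ (p_2026 × q_2026) = 98.94·521 + 16.85·365 + 13.87·175 + 51.97·1470 = 136521.14.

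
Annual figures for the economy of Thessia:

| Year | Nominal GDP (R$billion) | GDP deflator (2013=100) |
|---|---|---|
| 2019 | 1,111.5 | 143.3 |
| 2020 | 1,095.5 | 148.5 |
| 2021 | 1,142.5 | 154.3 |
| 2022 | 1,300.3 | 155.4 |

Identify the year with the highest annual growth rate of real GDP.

2020: real = 1095.5/1.485 = 737.71; growth vs 2019 (775.65) = -4.89%.
2021: real = 1142.5/1.543 = 740.44; growth vs 2020 (737.71) = 0.37%.
2022: real = 1300.3/1.554 = 836.74; growth vs 2021 (740.44) = 13.01%.

2022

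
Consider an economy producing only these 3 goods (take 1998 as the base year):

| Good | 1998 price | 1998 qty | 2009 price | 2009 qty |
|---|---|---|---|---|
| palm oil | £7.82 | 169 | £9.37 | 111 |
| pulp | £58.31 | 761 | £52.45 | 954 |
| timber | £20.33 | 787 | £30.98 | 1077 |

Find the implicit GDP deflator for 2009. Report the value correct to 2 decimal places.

Nominal GDP 2009 = 9.37·111 + 52.45·954 + 30.98·1077 = 84442.83.
Real GDP 2009 (at 1998 prices) = 7.82·111 + 58.31·954 + 20.33·1077 = 78391.17.
Deflator = Nominal/Real × 100 = 84442.83/78391.17 × 100 = 107.720.

107.72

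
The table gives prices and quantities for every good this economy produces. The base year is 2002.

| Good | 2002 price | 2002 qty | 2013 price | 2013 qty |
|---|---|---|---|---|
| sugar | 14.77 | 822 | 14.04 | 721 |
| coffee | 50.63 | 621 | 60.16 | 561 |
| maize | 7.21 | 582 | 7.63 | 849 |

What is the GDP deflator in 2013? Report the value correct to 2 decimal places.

Nominal GDP 2013 = 14.04·721 + 60.16·561 + 7.63·849 = 50350.47.
Real GDP 2013 (at 2002 prices) = 14.77·721 + 50.63·561 + 7.21·849 = 45173.89.
Deflator = Nominal/Real × 100 = 50350.47/45173.89 × 100 = 111.459.

111.46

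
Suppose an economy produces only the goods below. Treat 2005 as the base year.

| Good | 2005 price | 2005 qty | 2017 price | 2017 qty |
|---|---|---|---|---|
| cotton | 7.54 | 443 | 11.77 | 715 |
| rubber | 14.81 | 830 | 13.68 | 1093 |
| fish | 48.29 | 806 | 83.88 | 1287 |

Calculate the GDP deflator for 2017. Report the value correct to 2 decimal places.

Nominal GDP 2017 = 11.77·715 + 13.68·1093 + 83.88·1287 = 131321.35.
Real GDP 2017 (at 2005 prices) = 7.54·715 + 14.81·1093 + 48.29·1287 = 83727.66.
Deflator = Nominal/Real × 100 = 131321.35/83727.66 × 100 = 156.843.

156.84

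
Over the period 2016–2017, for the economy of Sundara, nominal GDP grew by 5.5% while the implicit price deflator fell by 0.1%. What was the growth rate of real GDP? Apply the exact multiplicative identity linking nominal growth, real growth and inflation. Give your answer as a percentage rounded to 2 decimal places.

5.61%

(1 + g_nom) = (1 + g_real)(1 + π), so g_real = 1.0550 / 0.9990 − 1 = 0.05606.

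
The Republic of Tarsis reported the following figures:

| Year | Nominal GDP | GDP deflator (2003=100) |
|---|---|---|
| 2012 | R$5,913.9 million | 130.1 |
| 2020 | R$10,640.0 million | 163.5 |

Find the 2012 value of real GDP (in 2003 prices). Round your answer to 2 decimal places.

R$4,545.66 million

Real GDP = Nominal / (GDP deflator/100) = 5913.9 / 1.301 = 4545.66.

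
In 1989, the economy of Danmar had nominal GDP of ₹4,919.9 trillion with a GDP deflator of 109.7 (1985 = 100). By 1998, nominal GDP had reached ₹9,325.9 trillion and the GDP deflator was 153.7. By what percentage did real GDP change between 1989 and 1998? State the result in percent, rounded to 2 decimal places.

35.29%

Deflate each year: 1989 → 4919.9/1.097 = 4484.87; 1998 → 9325.9/1.537 = 6067.60.
So real GDP changed by 6067.60/4484.87 − 1 = 0.3529, i.e. 35.29%.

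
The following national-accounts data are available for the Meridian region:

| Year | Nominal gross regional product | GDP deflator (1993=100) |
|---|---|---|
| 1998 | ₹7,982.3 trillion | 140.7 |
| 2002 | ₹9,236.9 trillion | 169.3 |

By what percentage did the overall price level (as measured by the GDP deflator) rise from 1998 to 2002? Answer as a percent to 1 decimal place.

20.3%

Price-level change = 169.3 / 140.7 − 1 = 0.2033.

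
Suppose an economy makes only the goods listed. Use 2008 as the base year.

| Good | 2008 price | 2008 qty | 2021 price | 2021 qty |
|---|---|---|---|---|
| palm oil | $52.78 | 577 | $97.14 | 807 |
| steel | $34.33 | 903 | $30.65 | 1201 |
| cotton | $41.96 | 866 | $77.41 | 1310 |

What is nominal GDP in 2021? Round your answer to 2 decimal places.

Nominal GDP 2021 = Σ (p_2021 × q_2021) = 97.14·807 + 30.65·1201 + 77.41·1310 = 216609.73.

$216609.73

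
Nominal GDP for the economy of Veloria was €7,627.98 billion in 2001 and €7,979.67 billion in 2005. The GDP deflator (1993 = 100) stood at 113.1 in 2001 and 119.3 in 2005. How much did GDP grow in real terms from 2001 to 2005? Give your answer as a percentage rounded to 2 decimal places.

Deflate each year: 2001 → 7627.98/1.131 = 6744.46; 2005 → 7979.67/1.193 = 6688.74.
So real GDP changed by 6688.74/6744.46 − 1 = -0.0083, i.e. -0.83%.

-0.83%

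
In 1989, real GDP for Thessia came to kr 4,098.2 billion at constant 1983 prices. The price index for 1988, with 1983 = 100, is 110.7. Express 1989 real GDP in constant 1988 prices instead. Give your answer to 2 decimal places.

kr 4,536.71 billion

Real GDP in 1988 prices = Real GDP in 1983 prices × (P_1988/P_1983) = 4098.2 × 1.107 = 4536.71.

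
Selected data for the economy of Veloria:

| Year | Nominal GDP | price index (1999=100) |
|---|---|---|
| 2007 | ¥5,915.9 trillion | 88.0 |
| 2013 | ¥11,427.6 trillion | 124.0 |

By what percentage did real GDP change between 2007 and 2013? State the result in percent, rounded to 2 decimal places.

37.09%

Real GDP 2007 = 5915.9 / 0.880 = 6722.61.
Real GDP 2013 = 11427.6 / 1.240 = 9215.81.
Real growth = 9215.81 / 6722.61 − 1 = 0.3709.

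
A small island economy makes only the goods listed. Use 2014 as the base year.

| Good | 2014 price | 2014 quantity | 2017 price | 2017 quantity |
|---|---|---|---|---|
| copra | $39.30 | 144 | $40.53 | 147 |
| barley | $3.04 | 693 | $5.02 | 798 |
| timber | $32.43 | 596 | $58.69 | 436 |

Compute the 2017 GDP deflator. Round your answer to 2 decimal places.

159.13

Nominal GDP 2017 = 40.53·147 + 5.02·798 + 58.69·436 = 35552.71.
Real GDP 2017 (at 2014 prices) = 39.30·147 + 3.04·798 + 32.43·436 = 22342.50.
Deflator = Nominal/Real × 100 = 35552.71/22342.50 × 100 = 159.126.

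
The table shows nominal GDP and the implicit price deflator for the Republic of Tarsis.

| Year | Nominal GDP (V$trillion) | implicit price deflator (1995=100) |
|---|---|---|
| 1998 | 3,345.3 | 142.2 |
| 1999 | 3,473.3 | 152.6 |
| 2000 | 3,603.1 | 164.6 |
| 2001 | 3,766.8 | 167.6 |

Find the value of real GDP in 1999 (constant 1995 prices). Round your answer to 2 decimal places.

V$2,276.08 trillion

Real GDP 1999 = 3473.3 / 1.526 = 2276.08.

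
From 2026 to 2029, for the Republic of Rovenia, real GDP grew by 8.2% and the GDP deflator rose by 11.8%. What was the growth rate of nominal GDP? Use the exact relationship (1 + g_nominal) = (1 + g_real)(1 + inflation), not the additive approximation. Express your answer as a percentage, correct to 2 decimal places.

20.97%

(1 + g_nom) = (1 + g_real)(1 + π) = 1.0820 × 1.1180 = 1.20968.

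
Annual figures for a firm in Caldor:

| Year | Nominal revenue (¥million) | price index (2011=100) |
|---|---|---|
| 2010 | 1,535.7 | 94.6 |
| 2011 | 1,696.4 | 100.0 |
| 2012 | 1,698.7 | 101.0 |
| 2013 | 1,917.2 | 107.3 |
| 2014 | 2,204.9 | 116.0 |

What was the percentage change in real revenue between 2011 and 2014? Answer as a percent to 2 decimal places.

Real revenue 2011 = 1696.4/1.000 = 1696.40.
Real revenue 2014 = 2204.9/1.160 = 1900.78.
Change = 1900.78/1696.40 − 1 = 0.1205.

12.05%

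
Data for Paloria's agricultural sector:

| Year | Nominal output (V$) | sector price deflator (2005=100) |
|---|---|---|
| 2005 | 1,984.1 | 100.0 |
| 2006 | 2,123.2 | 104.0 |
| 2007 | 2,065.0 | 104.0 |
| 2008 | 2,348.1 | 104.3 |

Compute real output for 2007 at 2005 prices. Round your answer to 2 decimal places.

Real output 2007 = 2065.0 / 1.040 = 1985.58.

V$1,985.58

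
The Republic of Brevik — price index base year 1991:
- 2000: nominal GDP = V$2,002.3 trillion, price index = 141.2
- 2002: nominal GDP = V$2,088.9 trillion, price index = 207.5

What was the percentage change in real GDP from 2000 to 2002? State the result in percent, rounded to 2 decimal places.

-29.01%

Deflate each year: 2000 → 2002.3/1.412 = 1418.06; 2002 → 2088.9/2.075 = 1006.70.
So real GDP changed by 1006.70/1418.06 − 1 = -0.2901, i.e. -29.01%.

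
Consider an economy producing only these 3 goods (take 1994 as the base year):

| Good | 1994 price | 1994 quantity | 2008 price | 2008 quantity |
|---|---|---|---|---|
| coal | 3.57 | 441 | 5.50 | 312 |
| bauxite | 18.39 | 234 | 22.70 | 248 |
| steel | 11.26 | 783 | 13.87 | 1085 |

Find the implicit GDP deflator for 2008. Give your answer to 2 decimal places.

125.17

Nominal GDP 2008 = 5.50·312 + 22.70·248 + 13.87·1085 = 22394.55.
Real GDP 2008 (at 1994 prices) = 3.57·312 + 18.39·248 + 11.26·1085 = 17891.66.
Deflator = Nominal/Real × 100 = 22394.55/17891.66 × 100 = 125.168.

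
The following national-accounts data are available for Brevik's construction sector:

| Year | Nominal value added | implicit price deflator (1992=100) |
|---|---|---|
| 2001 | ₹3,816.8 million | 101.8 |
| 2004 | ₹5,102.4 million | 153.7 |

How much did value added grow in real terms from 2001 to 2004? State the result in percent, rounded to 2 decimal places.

Real value added 2001 = 3816.8 / 1.018 = 3749.31.
Real value added 2004 = 5102.4 / 1.537 = 3319.71.
Real growth = 3319.71 / 3749.31 − 1 = -0.1146.

-11.46%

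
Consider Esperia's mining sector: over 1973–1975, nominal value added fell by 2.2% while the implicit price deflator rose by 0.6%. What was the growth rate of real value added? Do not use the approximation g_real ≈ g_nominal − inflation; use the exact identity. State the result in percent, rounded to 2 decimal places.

(1 + g_nom) = (1 + g_real)(1 + π), so g_real = 0.9780 / 1.0060 − 1 = -0.02783.

-2.78%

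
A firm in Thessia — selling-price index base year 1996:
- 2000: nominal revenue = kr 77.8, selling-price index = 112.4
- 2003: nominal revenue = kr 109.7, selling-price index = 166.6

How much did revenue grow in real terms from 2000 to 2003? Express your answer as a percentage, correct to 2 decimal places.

Deflate each year: 2000 → 77.8/1.124 = 69.22; 2003 → 109.7/1.666 = 65.85.
So real revenue changed by 65.85/69.22 − 1 = -0.0487, i.e. -4.87%.

-4.87%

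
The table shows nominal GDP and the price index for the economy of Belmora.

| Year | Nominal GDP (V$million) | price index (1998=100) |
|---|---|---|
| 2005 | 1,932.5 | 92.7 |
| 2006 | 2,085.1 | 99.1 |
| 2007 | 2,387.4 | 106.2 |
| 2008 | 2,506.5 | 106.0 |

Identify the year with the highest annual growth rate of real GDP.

2007

2006: real = 2085.1/0.991 = 2104.04; growth vs 2005 (2084.68) = 0.93%.
2007: real = 2387.4/1.062 = 2248.02; growth vs 2006 (2104.04) = 6.84%.
2008: real = 2506.5/1.060 = 2364.62; growth vs 2007 (2248.02) = 5.19%.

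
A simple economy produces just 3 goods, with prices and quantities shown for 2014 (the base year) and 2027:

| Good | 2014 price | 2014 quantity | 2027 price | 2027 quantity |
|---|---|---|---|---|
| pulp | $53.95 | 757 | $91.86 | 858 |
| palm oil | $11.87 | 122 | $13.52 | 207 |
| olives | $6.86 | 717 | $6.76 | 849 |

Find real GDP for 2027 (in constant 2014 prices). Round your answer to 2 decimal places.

Real GDP 2027 = Σ (p_2014 × q_2027) = 53.95·858 + 11.87·207 + 6.86·849 = 54570.33.

$54570.33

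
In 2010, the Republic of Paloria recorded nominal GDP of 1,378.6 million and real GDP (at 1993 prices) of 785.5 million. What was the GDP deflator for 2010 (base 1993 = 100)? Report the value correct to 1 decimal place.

175.5

GDP deflator = (Nominal / Real) × 100 = 1378.6 / 785.5 × 100 = 175.51.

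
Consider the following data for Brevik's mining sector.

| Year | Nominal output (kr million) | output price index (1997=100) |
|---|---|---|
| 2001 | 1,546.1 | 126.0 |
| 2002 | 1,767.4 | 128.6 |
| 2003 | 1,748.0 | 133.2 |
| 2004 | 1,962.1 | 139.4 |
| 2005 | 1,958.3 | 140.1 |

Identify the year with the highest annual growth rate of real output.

2002

2002: real = 1767.4/1.286 = 1374.34; growth vs 2001 (1227.06) = 12.00%.
2003: real = 1748.0/1.332 = 1312.31; growth vs 2002 (1374.34) = -4.51%.
2004: real = 1962.1/1.394 = 1407.53; growth vs 2003 (1312.31) = 7.26%.
2005: real = 1958.3/1.401 = 1397.79; growth vs 2004 (1407.53) = -0.69%.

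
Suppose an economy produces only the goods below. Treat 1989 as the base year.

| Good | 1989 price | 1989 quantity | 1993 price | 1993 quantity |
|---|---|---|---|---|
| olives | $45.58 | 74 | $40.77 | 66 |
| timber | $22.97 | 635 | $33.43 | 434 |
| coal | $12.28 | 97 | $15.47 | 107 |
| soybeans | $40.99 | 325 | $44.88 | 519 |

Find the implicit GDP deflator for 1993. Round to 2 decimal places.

118.51

Nominal GDP 1993 = 40.77·66 + 33.43·434 + 15.47·107 + 44.88·519 = 42147.45.
Real GDP 1993 (at 1989 prices) = 45.58·66 + 22.97·434 + 12.28·107 + 40.99·519 = 35565.03.
Deflator = Nominal/Real × 100 = 42147.45/35565.03 × 100 = 118.508.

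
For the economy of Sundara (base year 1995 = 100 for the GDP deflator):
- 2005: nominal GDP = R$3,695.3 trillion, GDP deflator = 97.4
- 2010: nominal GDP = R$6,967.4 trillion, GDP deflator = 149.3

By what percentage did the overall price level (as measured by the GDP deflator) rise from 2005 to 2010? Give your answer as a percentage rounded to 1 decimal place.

Price-level change = 149.3 / 97.4 − 1 = 0.5329.

53.3%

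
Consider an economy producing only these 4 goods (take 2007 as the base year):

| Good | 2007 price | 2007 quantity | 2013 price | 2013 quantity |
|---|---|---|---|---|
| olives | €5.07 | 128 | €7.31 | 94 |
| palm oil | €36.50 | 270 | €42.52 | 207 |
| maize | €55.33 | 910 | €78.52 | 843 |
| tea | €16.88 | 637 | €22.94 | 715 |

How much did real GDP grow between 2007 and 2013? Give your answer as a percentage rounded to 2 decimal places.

Real GDP 2007 = Nominal GDP 2007 = 5.07·128 + 36.50·270 + 55.33·910 + 16.88·637 = 71606.82.
Real GDP 2013 (at 2007 prices) = 5.07·94 + 36.50·207 + 55.33·843 + 16.88·715 = 66744.47.
Real growth = 66744.47/71606.82 − 1 = -0.0679.

-6.79%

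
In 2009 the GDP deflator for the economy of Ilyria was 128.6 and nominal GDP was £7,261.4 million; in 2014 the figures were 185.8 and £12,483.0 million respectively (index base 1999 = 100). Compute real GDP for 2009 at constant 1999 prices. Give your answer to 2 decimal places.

Real GDP = Nominal / (GDP deflator/100) = 7261.4 / 1.286 = 5646.50.

£5,646.50 million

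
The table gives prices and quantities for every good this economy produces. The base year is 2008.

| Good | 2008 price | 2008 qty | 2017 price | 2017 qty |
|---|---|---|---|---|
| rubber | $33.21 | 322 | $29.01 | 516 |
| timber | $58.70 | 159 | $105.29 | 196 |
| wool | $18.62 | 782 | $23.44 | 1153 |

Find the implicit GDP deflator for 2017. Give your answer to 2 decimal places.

124.99

Nominal GDP 2017 = 29.01·516 + 105.29·196 + 23.44·1153 = 62632.32.
Real GDP 2017 (at 2008 prices) = 33.21·516 + 58.70·196 + 18.62·1153 = 50110.42.
Deflator = Nominal/Real × 100 = 62632.32/50110.42 × 100 = 124.989.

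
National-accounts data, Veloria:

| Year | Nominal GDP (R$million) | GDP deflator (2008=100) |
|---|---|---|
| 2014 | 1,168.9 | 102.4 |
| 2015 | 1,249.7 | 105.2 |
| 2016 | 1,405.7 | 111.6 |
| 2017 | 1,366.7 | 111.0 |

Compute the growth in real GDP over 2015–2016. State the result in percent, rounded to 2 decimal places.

6.03%

Real GDP 2015 = 1249.7/1.052 = 1187.93.
Real GDP 2016 = 1405.7/1.116 = 1259.59.
Change = 1259.59/1187.93 − 1 = 0.0603.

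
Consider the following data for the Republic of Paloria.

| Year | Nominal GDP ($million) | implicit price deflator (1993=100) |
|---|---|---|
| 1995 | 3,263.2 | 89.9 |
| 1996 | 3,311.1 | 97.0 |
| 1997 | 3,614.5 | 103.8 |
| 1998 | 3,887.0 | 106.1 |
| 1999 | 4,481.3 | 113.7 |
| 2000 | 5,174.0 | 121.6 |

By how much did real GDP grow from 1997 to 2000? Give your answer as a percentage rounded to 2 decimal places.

Real GDP 1997 = 3614.5/1.038 = 3482.18.
Real GDP 2000 = 5174.0/1.216 = 4254.93.
Change = 4254.93/3482.18 − 1 = 0.2219.

22.19%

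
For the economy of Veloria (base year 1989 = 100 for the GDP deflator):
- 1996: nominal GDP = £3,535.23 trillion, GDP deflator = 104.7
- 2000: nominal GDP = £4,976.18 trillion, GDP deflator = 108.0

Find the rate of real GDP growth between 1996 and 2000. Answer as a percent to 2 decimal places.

Deflate each year: 1996 → 3535.23/1.047 = 3376.53; 2000 → 4976.18/1.080 = 4607.57.
So real GDP changed by 4607.57/3376.53 − 1 = 0.3646, i.e. 36.46%.

36.46%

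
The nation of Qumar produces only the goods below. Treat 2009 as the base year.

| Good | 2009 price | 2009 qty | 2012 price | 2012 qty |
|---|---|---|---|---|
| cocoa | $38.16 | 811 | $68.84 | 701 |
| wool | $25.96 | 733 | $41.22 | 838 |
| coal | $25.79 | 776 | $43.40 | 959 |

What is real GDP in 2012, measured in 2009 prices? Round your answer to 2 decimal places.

Real GDP 2012 = Σ (p_2009 × q_2012) = 38.16·701 + 25.96·838 + 25.79·959 = 73237.25.

$73237.25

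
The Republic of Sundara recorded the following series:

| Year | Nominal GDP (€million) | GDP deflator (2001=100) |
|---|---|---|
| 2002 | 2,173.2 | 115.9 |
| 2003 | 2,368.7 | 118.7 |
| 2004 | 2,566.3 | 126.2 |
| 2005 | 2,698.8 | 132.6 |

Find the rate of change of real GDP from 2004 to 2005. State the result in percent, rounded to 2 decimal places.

Real GDP 2004 = 2566.3/1.262 = 2033.52.
Real GDP 2005 = 2698.8/1.326 = 2035.29.
Change = 2035.29/2033.52 − 1 = 0.0009.

0.09%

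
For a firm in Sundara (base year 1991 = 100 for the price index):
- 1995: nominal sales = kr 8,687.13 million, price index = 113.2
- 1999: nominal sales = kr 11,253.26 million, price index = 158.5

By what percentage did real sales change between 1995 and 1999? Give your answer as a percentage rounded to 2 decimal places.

Real sales 1995 = 8687.13 / 1.132 = 7674.14.
Real sales 1999 = 11253.26 / 1.585 = 7099.85.
Real growth = 7099.85 / 7674.14 − 1 = -0.0748.

-7.48%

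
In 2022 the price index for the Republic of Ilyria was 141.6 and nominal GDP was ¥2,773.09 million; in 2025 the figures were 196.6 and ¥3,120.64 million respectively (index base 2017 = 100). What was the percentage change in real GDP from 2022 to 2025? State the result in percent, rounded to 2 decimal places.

Deflate each year: 2022 → 2773.09/1.416 = 1958.40; 2025 → 3120.64/1.966 = 1587.30.
So real GDP changed by 1587.30/1958.40 − 1 = -0.1895, i.e. -18.95%.

-18.95%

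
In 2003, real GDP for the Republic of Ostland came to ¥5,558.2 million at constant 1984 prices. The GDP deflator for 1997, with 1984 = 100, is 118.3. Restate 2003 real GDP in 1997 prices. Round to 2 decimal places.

Real GDP in 1997 prices = Real GDP in 1984 prices × (P_1997/P_1984) = 5558.2 × 1.183 = 6575.35.

¥6,575.35 million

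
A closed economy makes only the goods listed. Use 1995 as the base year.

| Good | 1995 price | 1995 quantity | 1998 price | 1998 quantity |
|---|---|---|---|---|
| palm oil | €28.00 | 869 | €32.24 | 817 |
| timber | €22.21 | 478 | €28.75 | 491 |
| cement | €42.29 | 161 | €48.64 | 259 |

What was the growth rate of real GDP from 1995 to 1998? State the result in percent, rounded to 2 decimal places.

7.13%

Real GDP 1995 = Nominal GDP 1995 = 28.00·869 + 22.21·478 + 42.29·161 = 41757.07.
Real GDP 1998 (at 1995 prices) = 28.00·817 + 22.21·491 + 42.29·259 = 44734.22.
Real growth = 44734.22/41757.07 − 1 = 0.0713.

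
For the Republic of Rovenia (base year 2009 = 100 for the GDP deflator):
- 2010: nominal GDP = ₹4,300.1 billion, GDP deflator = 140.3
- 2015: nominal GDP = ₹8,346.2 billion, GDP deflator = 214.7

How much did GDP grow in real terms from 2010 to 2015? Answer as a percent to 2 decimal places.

Real GDP 2010 = 4300.1 / 1.403 = 3064.93.
Real GDP 2015 = 8346.2 / 2.147 = 3887.38.
Real growth = 3887.38 / 3064.93 − 1 = 0.2683.

26.83%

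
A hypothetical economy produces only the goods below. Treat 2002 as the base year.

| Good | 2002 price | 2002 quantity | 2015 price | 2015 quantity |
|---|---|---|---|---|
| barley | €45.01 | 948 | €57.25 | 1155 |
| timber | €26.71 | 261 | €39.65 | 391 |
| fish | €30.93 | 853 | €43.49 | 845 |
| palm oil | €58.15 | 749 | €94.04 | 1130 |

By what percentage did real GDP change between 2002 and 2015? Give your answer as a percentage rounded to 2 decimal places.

Real GDP 2002 = Nominal GDP 2002 = 45.01·948 + 26.71·261 + 30.93·853 + 58.15·749 = 119578.43.
Real GDP 2015 (at 2002 prices) = 45.01·1155 + 26.71·391 + 30.93·845 + 58.15·1130 = 154275.51.
Real growth = 154275.51/119578.43 − 1 = 0.2902.

29.02%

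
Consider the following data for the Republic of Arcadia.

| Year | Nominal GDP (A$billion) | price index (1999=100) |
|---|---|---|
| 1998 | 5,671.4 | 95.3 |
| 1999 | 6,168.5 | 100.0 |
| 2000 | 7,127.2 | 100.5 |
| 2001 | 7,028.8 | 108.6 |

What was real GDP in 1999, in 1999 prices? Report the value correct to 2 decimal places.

Real GDP 1999 = 6168.5 / 1.000 = 6168.50.

A$6,168.50 billion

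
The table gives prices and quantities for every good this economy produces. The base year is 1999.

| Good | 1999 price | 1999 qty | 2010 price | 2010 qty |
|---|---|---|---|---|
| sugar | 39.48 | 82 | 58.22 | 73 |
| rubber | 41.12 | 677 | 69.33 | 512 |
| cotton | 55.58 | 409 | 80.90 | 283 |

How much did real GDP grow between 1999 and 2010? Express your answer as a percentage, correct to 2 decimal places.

-26.28%

Real GDP 1999 = Nominal GDP 1999 = 39.48·82 + 41.12·677 + 55.58·409 = 53807.82.
Real GDP 2010 (at 1999 prices) = 39.48·73 + 41.12·512 + 55.58·283 = 39664.62.
Real growth = 39664.62/53807.82 − 1 = -0.2628.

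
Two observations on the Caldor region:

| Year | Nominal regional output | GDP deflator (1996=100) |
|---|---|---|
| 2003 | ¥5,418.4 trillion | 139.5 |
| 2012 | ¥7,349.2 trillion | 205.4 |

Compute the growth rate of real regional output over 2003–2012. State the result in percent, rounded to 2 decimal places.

-7.88%

Real regional output 2003 = 5418.4 / 1.395 = 3884.16.
Real regional output 2012 = 7349.2 / 2.054 = 3577.99.
Real growth = 3577.99 / 3884.16 − 1 = -0.0788.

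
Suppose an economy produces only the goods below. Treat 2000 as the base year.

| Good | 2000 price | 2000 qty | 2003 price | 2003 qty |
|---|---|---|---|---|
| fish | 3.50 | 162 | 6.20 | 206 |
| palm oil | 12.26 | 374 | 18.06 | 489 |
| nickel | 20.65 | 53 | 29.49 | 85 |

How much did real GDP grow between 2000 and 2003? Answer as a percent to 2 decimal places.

35.61%

Real GDP 2000 = Nominal GDP 2000 = 3.50·162 + 12.26·374 + 20.65·53 = 6246.69.
Real GDP 2003 (at 2000 prices) = 3.50·206 + 12.26·489 + 20.65·85 = 8471.39.
Real growth = 8471.39/6246.69 − 1 = 0.3561.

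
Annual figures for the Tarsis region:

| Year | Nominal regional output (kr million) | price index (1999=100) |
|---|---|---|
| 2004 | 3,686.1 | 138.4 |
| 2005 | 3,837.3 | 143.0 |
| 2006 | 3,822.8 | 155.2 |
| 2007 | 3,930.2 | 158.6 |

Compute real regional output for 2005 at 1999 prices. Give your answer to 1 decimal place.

kr 2,683.4 million

Real regional output 2005 = 3837.3 / 1.430 = 2683.43.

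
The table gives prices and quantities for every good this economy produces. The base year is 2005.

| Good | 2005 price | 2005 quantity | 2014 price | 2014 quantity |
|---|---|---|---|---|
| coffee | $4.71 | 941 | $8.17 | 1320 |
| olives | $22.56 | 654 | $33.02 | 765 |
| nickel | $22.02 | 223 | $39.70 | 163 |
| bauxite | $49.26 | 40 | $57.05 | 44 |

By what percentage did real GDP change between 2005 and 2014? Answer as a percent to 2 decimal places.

Real GDP 2005 = Nominal GDP 2005 = 4.71·941 + 22.56·654 + 22.02·223 + 49.26·40 = 26067.21.
Real GDP 2014 (at 2005 prices) = 4.71·1320 + 22.56·765 + 22.02·163 + 49.26·44 = 29232.30.
Real growth = 29232.30/26067.21 − 1 = 0.1214.

12.14%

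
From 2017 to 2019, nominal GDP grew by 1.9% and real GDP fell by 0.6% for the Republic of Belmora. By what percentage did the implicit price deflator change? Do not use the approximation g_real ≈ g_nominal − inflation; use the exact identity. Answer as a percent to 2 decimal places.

(1 + g_nom) = (1 + g_real)(1 + π), so π = 1.0190 / 0.9940 − 1 = 0.02515.

2.52%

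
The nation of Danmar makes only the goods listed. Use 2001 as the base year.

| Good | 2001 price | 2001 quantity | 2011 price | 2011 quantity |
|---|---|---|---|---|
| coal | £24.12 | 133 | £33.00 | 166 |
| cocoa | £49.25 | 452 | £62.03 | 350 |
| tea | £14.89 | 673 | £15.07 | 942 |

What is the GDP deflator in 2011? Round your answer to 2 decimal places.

117.34

Nominal GDP 2011 = 33.00·166 + 62.03·350 + 15.07·942 = 41384.44.
Real GDP 2011 (at 2001 prices) = 24.12·166 + 49.25·350 + 14.89·942 = 35267.80.
Deflator = Nominal/Real × 100 = 41384.44/35267.80 × 100 = 117.343.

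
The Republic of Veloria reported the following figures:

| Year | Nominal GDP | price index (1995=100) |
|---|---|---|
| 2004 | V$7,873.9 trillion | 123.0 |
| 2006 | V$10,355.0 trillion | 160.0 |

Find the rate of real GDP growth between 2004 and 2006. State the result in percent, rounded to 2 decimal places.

Deflate each year: 2004 → 7873.9/1.230 = 6401.54; 2006 → 10355.0/1.600 = 6471.88.
So real GDP changed by 6471.88/6401.54 − 1 = 0.0110, i.e. 1.10%.

1.10%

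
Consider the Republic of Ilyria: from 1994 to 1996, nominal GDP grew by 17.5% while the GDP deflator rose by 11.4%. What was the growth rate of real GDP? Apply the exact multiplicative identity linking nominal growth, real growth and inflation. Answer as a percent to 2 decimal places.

(1 + g_nom) = (1 + g_real)(1 + π), so g_real = 1.1750 / 1.1140 − 1 = 0.05476.

5.48%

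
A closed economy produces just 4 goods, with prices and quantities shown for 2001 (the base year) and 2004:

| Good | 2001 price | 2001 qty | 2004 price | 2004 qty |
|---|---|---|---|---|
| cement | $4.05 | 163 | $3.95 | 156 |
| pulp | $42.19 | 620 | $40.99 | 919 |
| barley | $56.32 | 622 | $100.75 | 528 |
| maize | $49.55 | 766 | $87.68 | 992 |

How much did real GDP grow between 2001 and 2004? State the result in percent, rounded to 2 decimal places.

Real GDP 2001 = Nominal GDP 2001 = 4.05·163 + 42.19·620 + 56.32·622 + 49.55·766 = 99804.29.
Real GDP 2004 (at 2001 prices) = 4.05·156 + 42.19·919 + 56.32·528 + 49.55·992 = 118294.97.
Real growth = 118294.97/99804.29 − 1 = 0.1853.

18.53%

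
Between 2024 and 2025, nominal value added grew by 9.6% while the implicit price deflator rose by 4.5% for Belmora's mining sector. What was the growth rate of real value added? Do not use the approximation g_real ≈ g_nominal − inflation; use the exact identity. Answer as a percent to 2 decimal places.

4.88%

(1 + g_nom) = (1 + g_real)(1 + π), so g_real = 1.0960 / 1.0450 − 1 = 0.04880.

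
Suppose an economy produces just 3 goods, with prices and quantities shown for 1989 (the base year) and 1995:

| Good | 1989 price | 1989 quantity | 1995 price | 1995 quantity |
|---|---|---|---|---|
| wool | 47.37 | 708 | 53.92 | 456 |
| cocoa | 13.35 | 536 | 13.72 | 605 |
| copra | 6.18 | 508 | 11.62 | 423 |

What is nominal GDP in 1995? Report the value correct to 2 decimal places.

37803.38

Nominal GDP 1995 = Σ (p_1995 × q_1995) = 53.92·456 + 13.72·605 + 11.62·423 = 37803.38.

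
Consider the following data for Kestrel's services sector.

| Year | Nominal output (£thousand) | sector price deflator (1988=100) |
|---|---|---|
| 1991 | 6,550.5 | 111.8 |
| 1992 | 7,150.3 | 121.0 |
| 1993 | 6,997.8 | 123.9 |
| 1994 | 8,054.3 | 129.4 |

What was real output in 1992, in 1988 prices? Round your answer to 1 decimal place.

£5,909.3 thousand

Real output 1992 = 7150.3 / 1.210 = 5909.34.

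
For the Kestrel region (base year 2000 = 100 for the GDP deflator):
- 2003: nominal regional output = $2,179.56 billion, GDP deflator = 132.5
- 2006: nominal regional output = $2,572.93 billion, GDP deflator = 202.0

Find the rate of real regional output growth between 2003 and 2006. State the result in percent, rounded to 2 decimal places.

-22.57%

Deflate each year: 2003 → 2179.56/1.325 = 1644.95; 2006 → 2572.93/2.020 = 1273.73.
So real regional output changed by 1273.73/1644.95 − 1 = -0.2257, i.e. -22.57%.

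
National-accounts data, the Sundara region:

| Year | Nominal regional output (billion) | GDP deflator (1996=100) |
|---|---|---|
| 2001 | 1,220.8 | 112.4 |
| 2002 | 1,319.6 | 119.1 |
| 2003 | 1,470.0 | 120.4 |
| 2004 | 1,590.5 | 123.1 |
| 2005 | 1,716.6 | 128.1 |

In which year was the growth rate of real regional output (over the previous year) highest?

2003

2002: real = 1319.6/1.191 = 1107.98; growth vs 2001 (1086.12) = 2.01%.
2003: real = 1470.0/1.204 = 1220.93; growth vs 2002 (1107.98) = 10.19%.
2004: real = 1590.5/1.231 = 1292.04; growth vs 2003 (1220.93) = 5.82%.
2005: real = 1716.6/1.281 = 1340.05; growth vs 2004 (1292.04) = 3.72%.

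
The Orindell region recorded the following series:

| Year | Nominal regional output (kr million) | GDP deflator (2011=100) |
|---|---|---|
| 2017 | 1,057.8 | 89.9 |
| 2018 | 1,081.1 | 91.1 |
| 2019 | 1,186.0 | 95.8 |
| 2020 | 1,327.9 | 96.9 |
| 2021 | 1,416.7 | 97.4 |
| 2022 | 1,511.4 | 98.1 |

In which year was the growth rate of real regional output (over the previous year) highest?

2020

2018: real = 1081.1/0.911 = 1186.72; growth vs 2017 (1176.64) = 0.86%.
2019: real = 1186.0/0.958 = 1238.00; growth vs 2018 (1186.72) = 4.32%.
2020: real = 1327.9/0.969 = 1370.38; growth vs 2019 (1238.00) = 10.69%.
2021: real = 1416.7/0.974 = 1454.52; growth vs 2020 (1370.38) = 6.14%.
2022: real = 1511.4/0.981 = 1540.67; growth vs 2021 (1454.52) = 5.92%.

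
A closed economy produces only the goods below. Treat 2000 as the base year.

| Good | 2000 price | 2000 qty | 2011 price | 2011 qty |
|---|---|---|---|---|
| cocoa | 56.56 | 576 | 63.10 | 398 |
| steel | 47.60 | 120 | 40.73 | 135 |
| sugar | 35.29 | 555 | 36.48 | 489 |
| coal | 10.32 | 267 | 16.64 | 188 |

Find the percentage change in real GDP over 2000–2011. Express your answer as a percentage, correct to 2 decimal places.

Real GDP 2000 = Nominal GDP 2000 = 56.56·576 + 47.60·120 + 35.29·555 + 10.32·267 = 60631.95.
Real GDP 2011 (at 2000 prices) = 56.56·398 + 47.60·135 + 35.29·489 + 10.32·188 = 48133.85.
Real growth = 48133.85/60631.95 − 1 = -0.2061.

-20.61%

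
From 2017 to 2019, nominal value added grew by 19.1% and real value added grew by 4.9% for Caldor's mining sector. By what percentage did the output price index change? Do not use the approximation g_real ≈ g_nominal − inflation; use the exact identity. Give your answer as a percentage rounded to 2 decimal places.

(1 + g_nom) = (1 + g_real)(1 + π), so π = 1.1910 / 1.0490 − 1 = 0.13537.

13.54%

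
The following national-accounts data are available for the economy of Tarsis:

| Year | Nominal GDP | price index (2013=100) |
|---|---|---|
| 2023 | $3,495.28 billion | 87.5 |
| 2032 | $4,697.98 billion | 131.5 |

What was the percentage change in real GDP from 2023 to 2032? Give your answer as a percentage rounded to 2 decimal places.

-10.56%

Deflate each year: 2023 → 3495.28/0.875 = 3994.61; 2032 → 4697.98/1.315 = 3572.61.
So real GDP changed by 3572.61/3994.61 − 1 = -0.1056, i.e. -10.56%.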